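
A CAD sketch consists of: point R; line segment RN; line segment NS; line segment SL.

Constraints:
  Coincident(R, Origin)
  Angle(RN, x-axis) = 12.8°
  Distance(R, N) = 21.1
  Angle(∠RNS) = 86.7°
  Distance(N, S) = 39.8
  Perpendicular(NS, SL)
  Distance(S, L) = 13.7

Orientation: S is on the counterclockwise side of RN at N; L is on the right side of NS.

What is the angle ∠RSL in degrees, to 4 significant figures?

118.6°

R is at the origin; RN runs at 12.8° with length 21.1, so N = 21.1·(cos 12.8°, sin 12.8°) = (20.58, 4.675). ∠RNS = 86.7°, so NS runs at 12.8° + (180° − 86.7°) = 106.1° from the x-axis; with |NS| = 39.8, S = N + 39.8·(cos 106.1°, sin 106.1°) = (9.539, 42.91). NS is perpendicular to SL; with |SL| = 13.7 on the right of NS, L = S + 13.7·(0.9608, 0.2773) = (22.70, 46.71). Then cos ∠RSL = SR·SL / (|SR||SL|), giving 118.6°.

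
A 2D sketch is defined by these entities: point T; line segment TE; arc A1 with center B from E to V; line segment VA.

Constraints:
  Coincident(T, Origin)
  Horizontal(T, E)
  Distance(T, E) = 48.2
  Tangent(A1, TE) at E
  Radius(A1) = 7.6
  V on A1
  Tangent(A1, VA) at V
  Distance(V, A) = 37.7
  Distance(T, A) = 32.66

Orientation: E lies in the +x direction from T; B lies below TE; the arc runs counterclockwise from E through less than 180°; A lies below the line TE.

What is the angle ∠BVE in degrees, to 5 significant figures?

67.829°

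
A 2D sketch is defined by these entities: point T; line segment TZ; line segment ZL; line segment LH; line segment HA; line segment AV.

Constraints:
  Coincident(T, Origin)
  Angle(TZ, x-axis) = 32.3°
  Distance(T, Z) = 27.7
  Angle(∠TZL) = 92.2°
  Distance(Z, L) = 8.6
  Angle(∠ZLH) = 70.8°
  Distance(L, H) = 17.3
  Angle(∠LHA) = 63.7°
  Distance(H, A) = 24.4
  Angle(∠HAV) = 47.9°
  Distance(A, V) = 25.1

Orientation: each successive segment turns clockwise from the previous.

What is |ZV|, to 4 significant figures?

11.09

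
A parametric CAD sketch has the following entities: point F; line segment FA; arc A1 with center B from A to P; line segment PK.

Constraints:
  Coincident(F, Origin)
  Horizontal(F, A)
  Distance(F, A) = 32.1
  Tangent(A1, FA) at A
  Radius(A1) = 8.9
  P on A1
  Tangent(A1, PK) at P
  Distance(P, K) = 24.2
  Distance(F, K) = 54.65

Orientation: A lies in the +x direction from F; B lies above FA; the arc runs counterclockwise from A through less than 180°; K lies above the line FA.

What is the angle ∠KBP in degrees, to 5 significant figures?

69.808°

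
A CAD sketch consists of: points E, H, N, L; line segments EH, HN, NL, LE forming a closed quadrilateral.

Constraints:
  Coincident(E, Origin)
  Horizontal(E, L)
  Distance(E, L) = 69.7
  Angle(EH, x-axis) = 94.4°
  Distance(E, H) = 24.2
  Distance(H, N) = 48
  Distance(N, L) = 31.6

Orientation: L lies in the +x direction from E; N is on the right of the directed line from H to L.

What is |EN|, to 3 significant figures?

38.3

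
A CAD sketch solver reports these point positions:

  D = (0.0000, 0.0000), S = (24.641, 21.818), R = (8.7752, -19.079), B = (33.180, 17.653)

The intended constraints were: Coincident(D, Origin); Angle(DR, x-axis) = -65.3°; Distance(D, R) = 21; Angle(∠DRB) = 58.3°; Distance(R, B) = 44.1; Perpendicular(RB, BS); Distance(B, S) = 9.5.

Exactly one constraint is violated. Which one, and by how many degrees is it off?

Perpendicular(RB, BS) — off by 7.60°.

D = (0.00, 0.00) ✓; DR at -65.30° ✓; |DR| = 21.00 ✓; ∠DRB = 58.30° ✓; |RB| = 44.10 ✓; ∠(RB, BS) = 97.60° ✗; |BS| = 9.501 ✓.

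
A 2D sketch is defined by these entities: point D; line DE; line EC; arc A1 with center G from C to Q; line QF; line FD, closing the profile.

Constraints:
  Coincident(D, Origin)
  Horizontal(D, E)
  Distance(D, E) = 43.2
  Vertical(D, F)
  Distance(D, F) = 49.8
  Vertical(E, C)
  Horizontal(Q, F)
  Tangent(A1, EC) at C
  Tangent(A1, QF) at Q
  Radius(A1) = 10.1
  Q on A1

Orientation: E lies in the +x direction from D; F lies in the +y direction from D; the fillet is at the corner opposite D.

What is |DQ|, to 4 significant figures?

59.80

D is at the origin; DE is horizontal with |DE| = 43.2 and E on the +x side, so E = (43.20, 0.000). D and F share the same x with |DF| = 49.8 and F on the +y side, so F = (0.000, 49.80). The virtual corner opposite D is at (43.20, 49.80). The tangent condition forces GC to be normal to EC and since A1 is tangent to QF there, GQ ⟂ QF, with radius 10.1, so the center G sits 10.1 in from both sides at G = (33.10, 39.70). That places the tangent points at C = (43.20, 39.70) on EC and Q = (33.10, 49.80) on QF. Then |DQ| = |Q − D| = 59.80.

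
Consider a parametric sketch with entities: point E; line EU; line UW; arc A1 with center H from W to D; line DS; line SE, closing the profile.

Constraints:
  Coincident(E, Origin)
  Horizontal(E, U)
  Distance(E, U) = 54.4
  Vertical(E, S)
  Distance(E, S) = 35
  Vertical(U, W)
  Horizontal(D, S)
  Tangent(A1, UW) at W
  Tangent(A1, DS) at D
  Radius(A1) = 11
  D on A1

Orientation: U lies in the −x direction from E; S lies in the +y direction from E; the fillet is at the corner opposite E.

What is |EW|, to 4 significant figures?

59.46

E is at the origin; EU is horizontal with |EU| = 54.4 and U on the −x side, so U = (-54.40, 0.000). ES is vertical with |ES| = 35.0 and S on the +y side, so S = (0.000, 35.00). The virtual corner opposite E is at (-54.40, 35.00). Since A1 is tangent to UW there, HW ⟂ UW and tangency of A1 to DS means the radius HD is perpendicular to DS, with radius 11.0, so the center H sits 11.0 in from both sides at H = (-43.40, 24.00). That places the tangent points at W = (-54.40, 24.00) on UW and D = (-43.40, 35.00) on DS. Then |EW| = |W − E| = 59.46.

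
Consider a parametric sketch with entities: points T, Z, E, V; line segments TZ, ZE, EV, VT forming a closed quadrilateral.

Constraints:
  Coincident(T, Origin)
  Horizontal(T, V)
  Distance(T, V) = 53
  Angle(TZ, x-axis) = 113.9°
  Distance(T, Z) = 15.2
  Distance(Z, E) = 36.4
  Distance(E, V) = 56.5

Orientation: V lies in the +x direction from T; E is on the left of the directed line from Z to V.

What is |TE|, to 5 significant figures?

45.653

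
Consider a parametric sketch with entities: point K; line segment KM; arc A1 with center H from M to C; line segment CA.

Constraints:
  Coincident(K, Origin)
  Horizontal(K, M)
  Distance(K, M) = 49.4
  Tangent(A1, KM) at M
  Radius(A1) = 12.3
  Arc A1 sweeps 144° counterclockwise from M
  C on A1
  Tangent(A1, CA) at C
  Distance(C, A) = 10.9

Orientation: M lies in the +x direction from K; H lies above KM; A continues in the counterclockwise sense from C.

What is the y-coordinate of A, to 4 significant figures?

28.66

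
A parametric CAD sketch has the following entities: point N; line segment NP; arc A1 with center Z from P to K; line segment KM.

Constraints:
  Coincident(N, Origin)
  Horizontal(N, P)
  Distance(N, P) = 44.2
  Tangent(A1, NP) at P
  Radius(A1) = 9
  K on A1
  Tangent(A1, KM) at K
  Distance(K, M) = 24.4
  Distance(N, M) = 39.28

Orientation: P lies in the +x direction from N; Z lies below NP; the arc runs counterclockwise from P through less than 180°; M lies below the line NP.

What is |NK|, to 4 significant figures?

36.26

Checks: |ZK| = 9.000 ✓; ∠(ZK, KM) = 90.00° ✓; |KM| = 24.40 ✓; |NM| = 39.28 ✓.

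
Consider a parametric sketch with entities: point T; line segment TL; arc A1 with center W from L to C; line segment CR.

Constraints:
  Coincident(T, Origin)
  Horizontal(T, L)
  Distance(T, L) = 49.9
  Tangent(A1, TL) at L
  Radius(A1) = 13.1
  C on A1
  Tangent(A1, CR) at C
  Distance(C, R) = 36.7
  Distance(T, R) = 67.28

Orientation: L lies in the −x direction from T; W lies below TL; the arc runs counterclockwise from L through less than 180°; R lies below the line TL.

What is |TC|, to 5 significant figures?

64.348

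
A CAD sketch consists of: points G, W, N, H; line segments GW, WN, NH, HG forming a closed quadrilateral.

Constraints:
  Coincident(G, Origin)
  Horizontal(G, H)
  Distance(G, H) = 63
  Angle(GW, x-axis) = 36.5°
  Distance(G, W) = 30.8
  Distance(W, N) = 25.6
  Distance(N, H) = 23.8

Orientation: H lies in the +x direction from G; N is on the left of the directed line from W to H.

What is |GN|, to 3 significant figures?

54.2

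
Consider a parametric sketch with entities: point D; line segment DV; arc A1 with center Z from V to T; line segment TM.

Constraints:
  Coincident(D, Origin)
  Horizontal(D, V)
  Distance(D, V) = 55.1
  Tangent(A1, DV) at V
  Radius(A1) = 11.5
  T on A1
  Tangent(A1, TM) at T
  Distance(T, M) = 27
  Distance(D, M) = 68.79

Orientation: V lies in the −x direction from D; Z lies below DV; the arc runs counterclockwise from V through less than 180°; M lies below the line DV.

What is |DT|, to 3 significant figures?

67.6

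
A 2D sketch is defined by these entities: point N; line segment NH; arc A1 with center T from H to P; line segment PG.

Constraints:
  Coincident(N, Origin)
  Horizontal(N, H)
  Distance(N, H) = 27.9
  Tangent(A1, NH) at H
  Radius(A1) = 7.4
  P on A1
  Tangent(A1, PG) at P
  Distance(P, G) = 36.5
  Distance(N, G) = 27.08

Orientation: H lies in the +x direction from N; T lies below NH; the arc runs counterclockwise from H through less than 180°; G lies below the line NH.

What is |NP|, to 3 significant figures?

23.0

Checks: |TP| = 7.400 ✓; ∠(TP, PG) = 90.00° ✓; |PG| = 36.50 ✓; |NG| = 27.08 ✓.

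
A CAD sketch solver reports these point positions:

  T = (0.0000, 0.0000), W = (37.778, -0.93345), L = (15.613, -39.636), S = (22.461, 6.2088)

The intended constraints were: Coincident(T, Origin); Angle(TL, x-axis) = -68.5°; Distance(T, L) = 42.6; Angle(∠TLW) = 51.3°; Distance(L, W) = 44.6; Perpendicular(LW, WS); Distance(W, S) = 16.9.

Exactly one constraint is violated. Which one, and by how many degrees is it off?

Perpendicular(LW, WS) — off by 4.80°.

T = (0.00, 0.00) ✓; TL at -68.50° ✓; |TL| = 42.60 ✓; ∠TLW = 51.30° ✓; |LW| = 44.60 ✓; ∠(LW, WS) = 94.80° ✗; |WS| = 16.90 ✓.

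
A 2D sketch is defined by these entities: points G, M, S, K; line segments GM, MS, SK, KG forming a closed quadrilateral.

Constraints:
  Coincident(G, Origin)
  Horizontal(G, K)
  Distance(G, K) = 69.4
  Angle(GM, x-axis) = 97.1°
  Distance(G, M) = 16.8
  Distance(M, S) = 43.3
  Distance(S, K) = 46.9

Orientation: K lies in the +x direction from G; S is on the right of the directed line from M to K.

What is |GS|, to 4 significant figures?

30.51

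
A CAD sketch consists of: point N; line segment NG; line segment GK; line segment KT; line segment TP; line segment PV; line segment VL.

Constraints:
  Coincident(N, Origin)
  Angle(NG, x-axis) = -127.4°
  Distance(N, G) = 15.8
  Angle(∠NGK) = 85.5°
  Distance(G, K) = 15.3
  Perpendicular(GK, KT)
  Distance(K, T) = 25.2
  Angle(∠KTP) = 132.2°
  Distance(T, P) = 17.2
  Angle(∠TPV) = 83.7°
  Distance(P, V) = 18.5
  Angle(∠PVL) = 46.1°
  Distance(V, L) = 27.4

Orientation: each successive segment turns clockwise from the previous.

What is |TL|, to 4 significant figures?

3.564

∠TPV = 83.7° gives PV at -96.00° from the x-axis; with |PV| = 18.5, V = (11.11, -1.886). ∠PVL = 46.1° gives VL at 130.1° from the x-axis; with |VL| = 27.4, L = (-6.538, 19.07). Then |TL| = |L − T| = 3.564.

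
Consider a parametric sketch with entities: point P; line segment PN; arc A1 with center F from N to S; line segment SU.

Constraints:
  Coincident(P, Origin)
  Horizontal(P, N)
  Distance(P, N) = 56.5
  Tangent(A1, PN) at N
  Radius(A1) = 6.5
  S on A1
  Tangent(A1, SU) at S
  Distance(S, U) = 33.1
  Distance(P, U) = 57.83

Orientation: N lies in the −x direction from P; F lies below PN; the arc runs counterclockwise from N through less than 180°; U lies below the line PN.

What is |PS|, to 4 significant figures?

62.75

Checks: |FS| = 6.500 ✓; ∠(FS, SU) = 90.00° ✓; |SU| = 33.10 ✓; |PU| = 57.83 ✓.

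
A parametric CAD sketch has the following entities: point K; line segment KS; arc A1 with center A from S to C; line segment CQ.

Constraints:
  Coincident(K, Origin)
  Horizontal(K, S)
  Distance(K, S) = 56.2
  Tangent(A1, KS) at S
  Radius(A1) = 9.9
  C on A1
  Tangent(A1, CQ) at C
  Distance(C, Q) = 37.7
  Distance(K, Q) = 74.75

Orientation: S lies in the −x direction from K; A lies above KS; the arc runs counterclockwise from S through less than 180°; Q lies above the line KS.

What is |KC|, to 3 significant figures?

48.3

K is at the origin; K and S share the same y with |KS| = 56.2 and S on the −x side, so S = (-56.2, 0.00). A1 meets KS tangentially, so AS is at right angles to KS, so A = S + (0, 9.9) = (-56.2, 9.90). Since AC ⟂ CQ (tangency), |AQ| = √(9.9² + 37.7²) = 39.0 regardless of where C sits on A1. So Q lies on both circle(K, 74.75) and circle(A, 39.0); the above-KS intersection is Q = (-56.6, 48.9). C is the foot of the tangent from Q: C = (-46.6, 12.5).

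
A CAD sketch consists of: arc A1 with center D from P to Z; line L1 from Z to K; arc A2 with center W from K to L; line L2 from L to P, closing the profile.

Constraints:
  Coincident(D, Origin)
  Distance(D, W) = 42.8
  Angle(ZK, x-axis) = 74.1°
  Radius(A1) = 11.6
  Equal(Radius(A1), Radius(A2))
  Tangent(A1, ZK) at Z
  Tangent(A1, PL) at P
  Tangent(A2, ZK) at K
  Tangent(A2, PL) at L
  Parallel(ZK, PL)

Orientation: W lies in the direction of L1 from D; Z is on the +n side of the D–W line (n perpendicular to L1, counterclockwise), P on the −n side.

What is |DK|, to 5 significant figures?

44.344

The slot axis is L1's direction at 74.1°, so u = (cos 74.1°, sin 74.1°) = (0.27396, 0.96174) and n = (−sin 74.1°, cos 74.1°) = (-0.96174, 0.27396). D is at the origin and W lies 42.8 along u from D, so W = 42.8·u = (11.725, 41.163). Tangency of A1 to both parallel lines with radius 11.6 puts Z and P at D ± 11.6·n: Z = (-11.156, 3.1779), P = (11.156, -3.1779). Equal radii place K and L the same way about W: K = W + 11.6·n = (0.56926, 44.340), L = W − 11.6·n = (22.882, 37.985). Then |DK| = |K − D| = 44.344.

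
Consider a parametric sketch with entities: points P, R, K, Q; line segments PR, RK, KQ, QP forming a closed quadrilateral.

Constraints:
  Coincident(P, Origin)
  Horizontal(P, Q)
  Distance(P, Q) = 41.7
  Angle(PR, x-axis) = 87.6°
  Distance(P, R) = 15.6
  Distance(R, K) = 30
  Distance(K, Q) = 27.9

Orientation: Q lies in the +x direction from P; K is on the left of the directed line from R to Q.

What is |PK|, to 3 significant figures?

38.4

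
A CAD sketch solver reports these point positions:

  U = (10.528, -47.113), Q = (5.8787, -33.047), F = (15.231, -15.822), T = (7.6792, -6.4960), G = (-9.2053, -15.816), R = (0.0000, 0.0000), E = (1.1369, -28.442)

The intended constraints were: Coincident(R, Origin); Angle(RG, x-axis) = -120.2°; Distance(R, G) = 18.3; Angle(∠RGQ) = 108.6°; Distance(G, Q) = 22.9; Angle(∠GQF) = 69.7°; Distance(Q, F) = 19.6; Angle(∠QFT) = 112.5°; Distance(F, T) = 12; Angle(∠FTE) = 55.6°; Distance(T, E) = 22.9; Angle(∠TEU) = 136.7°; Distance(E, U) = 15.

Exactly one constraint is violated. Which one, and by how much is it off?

Distance(E, U) = 15 — off by 5.90.

R = (0.00, 0.00) ✓; RG at -120.2° ✓; |RG| = 18.30 ✓; ∠RGQ = 108.6° ✓; |GQ| = 22.90 ✓; ∠GQF = 69.70° ✓; |QF| = 19.60 ✓; ∠QFT = 112.5° ✓; |FT| = 12.00 ✓; ∠FTE = 55.60° ✓; |TE| = 22.90 ✓; ∠TEU = 136.7° ✓; |EU| = 20.90 ✗.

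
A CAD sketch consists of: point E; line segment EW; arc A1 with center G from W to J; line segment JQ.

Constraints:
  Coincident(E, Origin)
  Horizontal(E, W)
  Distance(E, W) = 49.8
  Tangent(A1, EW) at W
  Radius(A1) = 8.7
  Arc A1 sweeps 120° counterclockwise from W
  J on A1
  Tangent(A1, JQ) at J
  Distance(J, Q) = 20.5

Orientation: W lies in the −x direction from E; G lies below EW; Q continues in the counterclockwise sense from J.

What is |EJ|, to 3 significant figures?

58.8

E is at the origin; E and W share the same y with |EW| = 49.8 and W on the −x side, so W = (-49.8, 0.00). The tangent condition forces GW to be normal to EW, so G = W + (0, -8.7) = (-49.8, -8.70). On A1, W sits at bearing 90° from G; a 120° counterclockwise sweep puts J at bearing 210°, so J = G + 8.7·(cos 210°, sin 210°) = (-57.3, -13.1). Then |EJ| = |J − E| = 58.8.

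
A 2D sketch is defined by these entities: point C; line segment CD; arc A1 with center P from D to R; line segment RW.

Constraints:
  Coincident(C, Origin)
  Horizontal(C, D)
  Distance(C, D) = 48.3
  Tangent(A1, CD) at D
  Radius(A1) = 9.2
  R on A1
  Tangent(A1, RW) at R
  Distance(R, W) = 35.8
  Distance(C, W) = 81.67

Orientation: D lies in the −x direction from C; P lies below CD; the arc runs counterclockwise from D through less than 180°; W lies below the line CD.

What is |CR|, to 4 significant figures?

56.69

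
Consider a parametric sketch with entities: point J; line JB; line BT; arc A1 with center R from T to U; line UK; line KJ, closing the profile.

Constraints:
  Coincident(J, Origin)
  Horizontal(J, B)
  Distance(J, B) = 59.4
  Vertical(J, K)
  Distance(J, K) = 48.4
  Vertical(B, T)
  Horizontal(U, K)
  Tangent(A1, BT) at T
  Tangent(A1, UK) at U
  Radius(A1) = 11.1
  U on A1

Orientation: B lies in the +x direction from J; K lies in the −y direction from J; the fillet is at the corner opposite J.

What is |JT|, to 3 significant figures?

70.1

The virtual corner opposite J is at (59.4, -48.4). A1 meets BT tangentially, so RT is at right angles to BT and since A1 is tangent to UK there, RU ⟂ UK, with radius 11.1, so the center R sits 11.1 in from both sides at R = (48.3, -37.3). That places the tangent points at T = (59.4, -37.3) on BT and U = (48.3, -48.4) on UK. Then |JT| = |T − J| = 70.1.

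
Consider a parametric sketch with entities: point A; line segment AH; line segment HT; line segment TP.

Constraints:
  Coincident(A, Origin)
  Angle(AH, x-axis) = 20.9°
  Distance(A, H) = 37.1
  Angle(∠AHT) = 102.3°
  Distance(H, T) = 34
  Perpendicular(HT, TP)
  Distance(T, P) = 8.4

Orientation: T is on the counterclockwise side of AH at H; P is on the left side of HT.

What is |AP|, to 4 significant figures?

50.31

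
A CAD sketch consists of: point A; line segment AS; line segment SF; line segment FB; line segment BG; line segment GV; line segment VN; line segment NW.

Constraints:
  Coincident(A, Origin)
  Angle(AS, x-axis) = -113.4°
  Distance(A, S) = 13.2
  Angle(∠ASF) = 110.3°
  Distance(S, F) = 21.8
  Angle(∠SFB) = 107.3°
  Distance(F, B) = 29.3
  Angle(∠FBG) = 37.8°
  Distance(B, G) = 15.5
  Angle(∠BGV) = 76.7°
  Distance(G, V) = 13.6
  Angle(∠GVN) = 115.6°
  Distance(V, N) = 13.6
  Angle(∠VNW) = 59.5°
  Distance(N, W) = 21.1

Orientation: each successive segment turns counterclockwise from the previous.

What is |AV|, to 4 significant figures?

32.60

∠FBG = 37.8° gives BG at 171.2° from the x-axis; with |BG| = 15.5, G = (20.83, -10.60). ∠BGV = 76.7° gives GV at -85.50° from the x-axis; with |GV| = 13.6, V = (21.89, -24.16). Then |AV| = |V − A| = 32.60.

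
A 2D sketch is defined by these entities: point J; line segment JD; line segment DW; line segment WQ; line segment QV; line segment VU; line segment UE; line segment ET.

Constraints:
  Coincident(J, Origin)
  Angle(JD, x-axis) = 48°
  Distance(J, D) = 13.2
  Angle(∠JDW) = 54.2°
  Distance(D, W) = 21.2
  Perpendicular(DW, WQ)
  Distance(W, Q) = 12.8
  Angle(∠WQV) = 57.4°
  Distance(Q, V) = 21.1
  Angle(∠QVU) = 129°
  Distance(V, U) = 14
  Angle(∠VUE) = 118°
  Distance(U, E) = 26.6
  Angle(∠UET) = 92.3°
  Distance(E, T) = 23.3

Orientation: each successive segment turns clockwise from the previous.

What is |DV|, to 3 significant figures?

3.71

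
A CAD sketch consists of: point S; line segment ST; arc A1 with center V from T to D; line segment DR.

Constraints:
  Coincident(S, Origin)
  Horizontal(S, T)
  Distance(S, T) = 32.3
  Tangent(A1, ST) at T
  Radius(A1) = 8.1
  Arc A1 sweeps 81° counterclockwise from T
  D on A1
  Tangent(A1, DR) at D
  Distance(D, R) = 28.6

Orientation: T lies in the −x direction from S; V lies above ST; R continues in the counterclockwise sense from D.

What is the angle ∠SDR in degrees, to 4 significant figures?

96.71°

S is at the origin; S and T share the same y with |ST| = 32.3 and T on the −x side, so T = (-32.30, 0.000). Since A1 is tangent to ST there, VT ⟂ ST, so V = T + (0, 8.1) = (-32.30, 8.100). On A1, T sits at bearing -90° from V; an 81° counterclockwise sweep puts D at bearing -9°, so D = V + 8.1·(cos -9°, sin -9°) = (-24.30, 6.833). Since A1 is tangent to DR there, VD ⟂ DR, so DR runs along (−sin -9°, cos -9°); with |DR| = 28.6, R = (-19.83, 35.08). Then cos ∠SDR = DS·DR / (|DS||DR|), giving 96.71°.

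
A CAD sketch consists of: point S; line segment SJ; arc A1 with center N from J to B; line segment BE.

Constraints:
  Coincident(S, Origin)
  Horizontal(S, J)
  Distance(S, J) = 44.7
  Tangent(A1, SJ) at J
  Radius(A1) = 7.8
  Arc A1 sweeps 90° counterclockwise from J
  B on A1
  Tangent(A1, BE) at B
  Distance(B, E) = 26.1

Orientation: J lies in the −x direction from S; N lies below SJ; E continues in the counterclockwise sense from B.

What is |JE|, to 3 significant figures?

34.8

S is at the origin; SJ is horizontal with |SJ| = 44.7 and J on the −x side, so J = (-44.7, 0.00). The tangent condition forces NJ to be normal to SJ, so N = J + (0, -7.8) = (-44.7, -7.80). On A1, J sits at bearing 90° from N; a 90° counterclockwise sweep puts B at bearing 180°, so B = N + 7.8·(cos 180°, sin 180°) = (-52.5, -7.80). Since A1 is tangent to BE there, NB ⟂ BE, so BE runs along (−sin 180°, cos 180°); with |BE| = 26.1, E = (-52.5, -33.9). Then |JE| = |E − J| = 34.8.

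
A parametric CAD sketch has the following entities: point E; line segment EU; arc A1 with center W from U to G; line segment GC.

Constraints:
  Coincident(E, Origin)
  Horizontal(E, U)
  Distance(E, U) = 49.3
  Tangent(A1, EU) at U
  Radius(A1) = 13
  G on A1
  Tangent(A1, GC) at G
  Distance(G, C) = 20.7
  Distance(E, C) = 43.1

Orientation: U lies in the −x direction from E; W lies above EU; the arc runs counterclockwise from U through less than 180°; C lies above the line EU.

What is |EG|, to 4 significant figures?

37.99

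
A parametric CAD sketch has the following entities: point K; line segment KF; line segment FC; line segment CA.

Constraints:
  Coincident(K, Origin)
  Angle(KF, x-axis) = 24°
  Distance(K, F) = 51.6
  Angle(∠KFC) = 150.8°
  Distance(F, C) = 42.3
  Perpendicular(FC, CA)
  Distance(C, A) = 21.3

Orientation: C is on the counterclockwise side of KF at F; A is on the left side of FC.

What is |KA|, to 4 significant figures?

87.43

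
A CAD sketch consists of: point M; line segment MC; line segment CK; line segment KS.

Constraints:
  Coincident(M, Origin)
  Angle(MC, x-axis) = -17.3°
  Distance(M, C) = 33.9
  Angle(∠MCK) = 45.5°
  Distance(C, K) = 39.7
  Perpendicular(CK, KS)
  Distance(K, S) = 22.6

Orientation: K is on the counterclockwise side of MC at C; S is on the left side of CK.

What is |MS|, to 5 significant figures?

16.017

M is at the origin; MC runs at -17.3° with length 33.9, so C = 33.9·(cos -17.3°, sin -17.3°) = (32.366, -10.081). ∠MCK = 45.5°, so CK runs at -17.3° + (180° − 45.5°) = 117.20° from the x-axis; with |CK| = 39.7, K = C + 39.7·(cos 117.20°, sin 117.20°) = (14.220, 25.229). CK is perpendicular to KS; with |KS| = 22.6 on the left of CK, S = K + 22.6·(-0.88942, -0.45710) = (-5.8812, 14.898). Then |MS| = |S − M| = 16.017.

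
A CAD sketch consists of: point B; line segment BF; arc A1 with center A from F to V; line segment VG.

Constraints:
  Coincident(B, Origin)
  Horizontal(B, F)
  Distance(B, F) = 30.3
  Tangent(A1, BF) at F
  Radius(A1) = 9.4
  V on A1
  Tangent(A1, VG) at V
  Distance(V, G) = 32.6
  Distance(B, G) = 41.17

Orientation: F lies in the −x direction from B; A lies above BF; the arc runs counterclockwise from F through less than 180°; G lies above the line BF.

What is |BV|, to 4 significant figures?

22.35

B is at the origin; BF is horizontal with |BF| = 30.3 and F on the −x side, so F = (-30.30, 0.000). The tangent condition forces AF to be normal to BF, so A = F + (0, 9.4) = (-30.30, 9.400). Since AV ⟂ VG (tangency), |AG| = √(9.4² + 32.6²) = 33.93 regardless of where V sits on A1. So G lies on both circle(B, 41.17) and circle(A, 33.93); the above-BF intersection is G = (-13.52, 38.89). V is the foot of the tangent from G: V = (-21.16, 7.196).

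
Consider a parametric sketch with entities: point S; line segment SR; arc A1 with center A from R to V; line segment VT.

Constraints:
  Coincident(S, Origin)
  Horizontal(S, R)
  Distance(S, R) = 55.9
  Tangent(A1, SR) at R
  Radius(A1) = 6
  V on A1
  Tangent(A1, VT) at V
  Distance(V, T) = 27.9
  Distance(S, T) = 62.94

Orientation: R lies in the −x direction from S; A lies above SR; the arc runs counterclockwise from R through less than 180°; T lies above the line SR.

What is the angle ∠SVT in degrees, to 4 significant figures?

103.3°

Checks: ∠(AR, RS) = 90.00° ✓; |AV| = 6.000 ✓; ∠(AV, VT) = 90.00° ✓; |VT| = 27.90 ✓; |ST| = 62.94 ✓.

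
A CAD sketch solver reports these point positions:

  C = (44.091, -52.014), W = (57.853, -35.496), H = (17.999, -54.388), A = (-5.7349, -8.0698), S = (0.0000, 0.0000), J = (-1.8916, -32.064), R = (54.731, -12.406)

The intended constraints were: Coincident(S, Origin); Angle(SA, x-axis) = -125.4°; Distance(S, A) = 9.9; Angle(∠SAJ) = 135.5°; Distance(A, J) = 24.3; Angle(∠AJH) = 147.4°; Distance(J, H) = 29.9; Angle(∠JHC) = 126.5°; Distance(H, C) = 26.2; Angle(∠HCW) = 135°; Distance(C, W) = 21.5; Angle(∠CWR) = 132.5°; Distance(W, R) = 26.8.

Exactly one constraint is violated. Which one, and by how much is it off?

Distance(W, R) = 26.8 — off by 3.50.

S = (0.00, 0.00) ✓; SA at -125.4° ✓; |SA| = 9.900 ✓; ∠SAJ = 135.5° ✓; |AJ| = 24.30 ✓; ∠AJH = 147.4° ✓; |JH| = 29.90 ✓; ∠JHC = 126.5° ✓; |HC| = 26.20 ✓; ∠HCW = 135.0° ✓; |CW| = 21.50 ✓; ∠CWR = 132.5° ✓; |WR| = 23.30 ✗.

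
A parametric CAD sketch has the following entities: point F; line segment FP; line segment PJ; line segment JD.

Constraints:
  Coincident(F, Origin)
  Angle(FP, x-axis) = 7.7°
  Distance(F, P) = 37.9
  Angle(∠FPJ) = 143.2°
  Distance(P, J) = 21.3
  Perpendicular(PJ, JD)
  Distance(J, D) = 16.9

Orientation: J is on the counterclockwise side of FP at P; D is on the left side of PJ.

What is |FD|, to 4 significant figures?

51.97

F is at the origin; FP runs at 7.7° with length 37.9, so P = 37.9·(cos 7.7°, sin 7.7°) = (37.56, 5.078). ∠FPJ = 143.2°, so PJ runs at 7.7° + (180° − 143.2°) = 44.50° from the x-axis; with |PJ| = 21.3, J = P + 21.3·(cos 44.50°, sin 44.50°) = (52.75, 20.01). The perpendicularity gives JD at right angles to PJ; with |JD| = 16.9 on the left of PJ, D = J + 16.9·(-0.7009, 0.7133) = (40.91, 32.06). Then |FD| = |D − F| = 51.97.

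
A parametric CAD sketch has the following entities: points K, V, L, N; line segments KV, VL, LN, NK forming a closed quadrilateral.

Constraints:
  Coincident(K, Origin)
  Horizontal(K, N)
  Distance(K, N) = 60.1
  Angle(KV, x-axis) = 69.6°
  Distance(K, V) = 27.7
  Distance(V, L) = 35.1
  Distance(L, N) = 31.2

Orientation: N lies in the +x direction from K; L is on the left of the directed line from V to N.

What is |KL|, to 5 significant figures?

52.332

Checks: |VL| = 35.10 ✓; |LN| = 31.20 ✓.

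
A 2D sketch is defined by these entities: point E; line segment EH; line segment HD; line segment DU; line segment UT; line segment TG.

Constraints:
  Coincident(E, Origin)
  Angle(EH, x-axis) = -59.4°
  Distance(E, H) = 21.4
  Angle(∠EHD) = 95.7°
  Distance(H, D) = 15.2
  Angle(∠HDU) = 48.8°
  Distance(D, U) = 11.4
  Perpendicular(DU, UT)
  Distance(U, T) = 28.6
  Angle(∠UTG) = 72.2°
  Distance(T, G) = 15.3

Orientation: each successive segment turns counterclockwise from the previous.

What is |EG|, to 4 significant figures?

39.46

E is at the origin; EH runs at -59.4° with length 21.4, so H = (10.89, -18.42). ∠EHD = 95.7° gives HD at 24.90° from the x-axis; with |HD| = 15.2, D = (24.68, -12.02). ∠HDU = 48.8° gives DU at 156.1° from the x-axis; with |DU| = 11.4, U = (14.26, -7.402). The perpendicularity gives UT at right angles to DU, so UT runs at -113.9°; with |UT| = 28.6, T = (2.671, -33.55). ∠UTG = 72.2° gives TG at -6.100° from the x-axis; with |TG| = 15.3, G = (17.88, -35.18). Then |EG| = |G − E| = 39.46.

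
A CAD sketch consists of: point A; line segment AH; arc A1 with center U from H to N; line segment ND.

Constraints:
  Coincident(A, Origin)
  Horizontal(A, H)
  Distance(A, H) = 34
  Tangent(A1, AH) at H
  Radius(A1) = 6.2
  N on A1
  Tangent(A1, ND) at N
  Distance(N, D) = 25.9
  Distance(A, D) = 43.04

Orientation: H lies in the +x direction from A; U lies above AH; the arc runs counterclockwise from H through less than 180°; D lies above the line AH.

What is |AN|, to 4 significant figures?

40.58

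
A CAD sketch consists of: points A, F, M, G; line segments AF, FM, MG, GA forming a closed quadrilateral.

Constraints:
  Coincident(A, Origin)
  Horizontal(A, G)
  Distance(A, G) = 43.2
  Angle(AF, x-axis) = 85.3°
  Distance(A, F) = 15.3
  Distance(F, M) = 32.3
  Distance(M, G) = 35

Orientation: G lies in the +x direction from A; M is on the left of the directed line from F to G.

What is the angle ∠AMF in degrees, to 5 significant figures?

16.735°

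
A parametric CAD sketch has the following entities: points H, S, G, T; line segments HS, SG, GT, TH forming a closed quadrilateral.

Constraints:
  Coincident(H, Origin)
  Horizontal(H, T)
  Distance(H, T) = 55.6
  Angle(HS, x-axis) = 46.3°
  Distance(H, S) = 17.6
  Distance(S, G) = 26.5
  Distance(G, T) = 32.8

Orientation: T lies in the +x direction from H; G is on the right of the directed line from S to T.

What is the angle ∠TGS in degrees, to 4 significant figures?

98.96°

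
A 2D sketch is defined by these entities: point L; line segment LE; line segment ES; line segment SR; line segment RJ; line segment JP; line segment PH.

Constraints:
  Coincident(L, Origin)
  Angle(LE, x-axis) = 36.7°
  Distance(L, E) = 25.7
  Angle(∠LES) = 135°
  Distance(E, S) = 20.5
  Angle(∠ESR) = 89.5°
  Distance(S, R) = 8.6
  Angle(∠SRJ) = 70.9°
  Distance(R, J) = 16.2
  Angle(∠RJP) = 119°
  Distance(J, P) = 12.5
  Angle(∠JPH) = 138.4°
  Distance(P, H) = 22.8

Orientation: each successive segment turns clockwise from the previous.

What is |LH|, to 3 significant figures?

57.4

L is at the origin; LE runs at 36.7° with length 25.7, so E = (20.6, 15.4). ∠LES = 135.0° gives ES at -8.30° from the x-axis; with |ES| = 20.5, S = (40.9, 12.4). ∠ESR = 89.5° gives SR at -98.8° from the x-axis; with |SR| = 8.6, R = (39.6, 3.90). ∠SRJ = 70.9° gives RJ at 152° from the x-axis; with |RJ| = 16.2, J = (25.3, 11.5). ∠RJP = 119.0° gives JP at 91.1° from the x-axis; with |JP| = 12.5, P = (25.0, 24.0). ∠JPH = 138.4° gives PH at 49.5° from the x-axis; with |PH| = 22.8, H = (39.8, 41.3). Then |LH| = |H − L| = 57.4.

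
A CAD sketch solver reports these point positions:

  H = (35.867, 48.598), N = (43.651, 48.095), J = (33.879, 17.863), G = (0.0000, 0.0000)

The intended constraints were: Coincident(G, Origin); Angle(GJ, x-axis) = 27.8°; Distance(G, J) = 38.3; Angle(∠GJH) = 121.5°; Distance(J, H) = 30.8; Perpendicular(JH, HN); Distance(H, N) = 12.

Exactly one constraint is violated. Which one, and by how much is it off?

Distance(H, N) = 12 — off by 4.20.

G = (0.00, 0.00) ✓; GJ at 27.80° ✓; |GJ| = 38.30 ✓; ∠GJH = 121.5° ✓; |JH| = 30.80 ✓; ∠(JH, HN) = 90.00° ✓; |HN| = 7.800 ✗.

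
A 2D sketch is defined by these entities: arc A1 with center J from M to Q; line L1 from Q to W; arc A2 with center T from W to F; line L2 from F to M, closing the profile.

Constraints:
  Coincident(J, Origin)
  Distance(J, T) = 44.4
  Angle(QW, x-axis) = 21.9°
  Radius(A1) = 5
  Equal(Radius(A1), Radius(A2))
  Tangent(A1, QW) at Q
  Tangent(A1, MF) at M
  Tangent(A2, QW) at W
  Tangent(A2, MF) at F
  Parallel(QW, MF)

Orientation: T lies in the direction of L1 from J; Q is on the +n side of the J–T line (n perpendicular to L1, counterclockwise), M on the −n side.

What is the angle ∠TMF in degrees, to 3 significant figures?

6.43°

The slot axis is L1's direction at 21.9°, so u = (cos 21.9°, sin 21.9°) = (0.928, 0.373) and n = (−sin 21.9°, cos 21.9°) = (-0.373, 0.928). J is at the origin and T lies 44.4 along u from J, so T = 44.4·u = (41.2, 16.6). Tangency of A1 to both parallel lines with radius 5.0 puts Q and M at J ± 5.0·n: Q = (-1.86, 4.64), M = (1.86, -4.64). Equal radii place W and F the same way about T: W = T + 5.0·n = (39.3, 21.2), F = T − 5.0·n = (43.1, 11.9). Then cos ∠TMF = MT·MF / (|MT||MF|), giving 6.43°.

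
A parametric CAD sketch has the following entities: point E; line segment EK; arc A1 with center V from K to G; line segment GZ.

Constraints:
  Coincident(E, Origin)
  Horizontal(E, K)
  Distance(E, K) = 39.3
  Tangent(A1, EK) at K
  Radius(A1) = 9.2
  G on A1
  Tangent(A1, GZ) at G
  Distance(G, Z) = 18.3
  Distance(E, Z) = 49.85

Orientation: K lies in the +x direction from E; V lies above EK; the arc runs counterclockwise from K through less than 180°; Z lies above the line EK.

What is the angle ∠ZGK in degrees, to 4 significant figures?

122.7°

Checks: |VG| = 9.200 ✓; ∠(VG, GZ) = 90.00° ✓; |GZ| = 18.30 ✓; |EZ| = 49.85 ✓.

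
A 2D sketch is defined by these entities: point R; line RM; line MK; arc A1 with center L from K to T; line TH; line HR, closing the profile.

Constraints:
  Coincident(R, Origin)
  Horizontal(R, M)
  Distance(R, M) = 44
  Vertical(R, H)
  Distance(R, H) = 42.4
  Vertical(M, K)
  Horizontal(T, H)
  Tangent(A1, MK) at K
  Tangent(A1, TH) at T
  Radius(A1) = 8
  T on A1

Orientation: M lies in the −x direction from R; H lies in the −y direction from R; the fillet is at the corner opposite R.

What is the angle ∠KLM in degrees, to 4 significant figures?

76.91°

R is at the origin; RM is horizontal with |RM| = 44.0 and M on the −x side, so M = (-44.00, 0.000). RH is vertical with |RH| = 42.4 and H on the −y side, so H = (0.000, -42.40). The virtual corner opposite R is at (-44.00, -42.40). A1 meets MK tangentially, so LK is at right angles to MK and A1 meets TH tangentially, so LT is at right angles to TH, with radius 8.0, so the center L sits 8.0 in from both sides at L = (-36.00, -34.40). That places the tangent points at K = (-44.00, -34.40) on MK and T = (-36.00, -42.40) on TH. Then cos ∠KLM = LK·LM / (|LK||LM|), giving 76.91°.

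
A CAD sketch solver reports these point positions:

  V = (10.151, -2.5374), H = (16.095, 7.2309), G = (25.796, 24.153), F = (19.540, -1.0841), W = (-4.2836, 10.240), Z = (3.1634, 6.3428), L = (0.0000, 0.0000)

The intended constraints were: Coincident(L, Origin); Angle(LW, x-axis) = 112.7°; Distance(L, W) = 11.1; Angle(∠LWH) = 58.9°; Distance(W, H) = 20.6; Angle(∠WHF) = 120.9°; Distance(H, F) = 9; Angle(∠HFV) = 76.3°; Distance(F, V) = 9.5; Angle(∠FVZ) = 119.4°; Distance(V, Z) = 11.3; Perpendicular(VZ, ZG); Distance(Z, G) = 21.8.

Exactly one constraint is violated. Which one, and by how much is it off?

Distance(Z, G) = 21.8 — off by 7.00.

L = (0.00, 0.00) ✓; LW at 112.7° ✓; |LW| = 11.10 ✓; ∠LWH = 58.90° ✓; |WH| = 20.60 ✓; ∠WHF = 120.9° ✓; |HF| = 9.000 ✓; ∠HFV = 76.29° ✓; |FV| = 9.501 ✓; ∠FVZ = 119.4° ✓; |VZ| = 11.30 ✓; ∠(VZ, ZG) = 90.00° ✓; |ZG| = 28.80 ✗.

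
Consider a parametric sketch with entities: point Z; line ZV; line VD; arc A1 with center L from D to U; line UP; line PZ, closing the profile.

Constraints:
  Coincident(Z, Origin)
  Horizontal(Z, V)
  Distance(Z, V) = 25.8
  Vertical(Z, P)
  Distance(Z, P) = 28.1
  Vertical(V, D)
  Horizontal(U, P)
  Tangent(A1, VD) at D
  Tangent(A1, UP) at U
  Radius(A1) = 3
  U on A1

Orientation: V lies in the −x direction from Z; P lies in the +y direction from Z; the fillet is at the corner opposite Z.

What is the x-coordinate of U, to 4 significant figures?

-22.80

Z is at the origin; ZV is horizontal with |ZV| = 25.8 and V on the −x side, so V = (-25.80, 0.000). ZP is vertical with |ZP| = 28.1 and P on the +y side, so P = (0.000, 28.10). The virtual corner opposite Z is at (-25.80, 28.10). The tangent condition forces LD to be normal to VD and A1 meets UP tangentially, so LU is at right angles to UP, with radius 3.0, so the center L sits 3.0 in from both sides at L = (-22.80, 25.10). That places the tangent points at D = (-25.80, 25.10) on VD and U = (-22.80, 28.10) on UP. So U.x = -22.80.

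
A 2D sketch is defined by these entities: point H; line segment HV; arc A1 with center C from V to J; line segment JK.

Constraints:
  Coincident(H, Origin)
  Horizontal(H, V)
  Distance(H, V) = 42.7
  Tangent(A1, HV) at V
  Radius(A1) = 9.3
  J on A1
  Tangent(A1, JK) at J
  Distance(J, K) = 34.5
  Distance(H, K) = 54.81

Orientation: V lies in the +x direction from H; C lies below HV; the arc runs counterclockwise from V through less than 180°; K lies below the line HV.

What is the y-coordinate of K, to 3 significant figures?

-43.7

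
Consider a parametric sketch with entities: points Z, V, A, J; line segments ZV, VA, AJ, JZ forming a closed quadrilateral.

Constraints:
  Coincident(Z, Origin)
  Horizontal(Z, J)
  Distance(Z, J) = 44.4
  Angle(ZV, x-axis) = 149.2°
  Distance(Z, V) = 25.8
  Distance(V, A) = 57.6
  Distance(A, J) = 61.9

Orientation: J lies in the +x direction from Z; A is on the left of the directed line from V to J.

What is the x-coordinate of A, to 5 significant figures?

16.961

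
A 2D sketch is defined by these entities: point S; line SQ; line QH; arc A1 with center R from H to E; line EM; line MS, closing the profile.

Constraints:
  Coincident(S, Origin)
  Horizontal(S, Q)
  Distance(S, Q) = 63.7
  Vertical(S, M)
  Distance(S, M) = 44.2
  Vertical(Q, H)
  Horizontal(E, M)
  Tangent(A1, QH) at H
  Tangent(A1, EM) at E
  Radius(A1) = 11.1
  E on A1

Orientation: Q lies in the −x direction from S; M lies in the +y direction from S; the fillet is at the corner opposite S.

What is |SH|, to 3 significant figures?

71.8

The virtual corner opposite S is at (-63.7, 44.2). Tangency of A1 to QH means the radius RH is perpendicular to QH and the tangent condition forces RE to be normal to EM, with radius 11.1, so the center R sits 11.1 in from both sides at R = (-52.6, 33.1). That places the tangent points at H = (-63.7, 33.1) on QH and E = (-52.6, 44.2) on EM. Then |SH| = |H − S| = 71.8.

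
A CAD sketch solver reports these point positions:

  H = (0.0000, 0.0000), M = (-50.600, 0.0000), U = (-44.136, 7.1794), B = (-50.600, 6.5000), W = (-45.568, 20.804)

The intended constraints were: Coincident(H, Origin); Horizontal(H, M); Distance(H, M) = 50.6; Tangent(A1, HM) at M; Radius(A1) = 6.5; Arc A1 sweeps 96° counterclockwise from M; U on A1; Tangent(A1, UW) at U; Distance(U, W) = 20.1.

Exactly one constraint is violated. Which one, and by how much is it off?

Distance(U, W) = 20.1 — off by 6.40.

H = (0.00, 0.00) ✓; H.y = 0.00, M.y = 0.00 ✓; |HM| = 50.60 ✓; ∠(BM, MH) = 90.00° ✓; |BM| = 6.500 ✓; bearing(B→U) − bearing(B→M) = 96.00° ✓; |BU| = 6.500 ✓; ∠(BU, UW) = 90.00° ✓; |UW| = 13.70 ✗.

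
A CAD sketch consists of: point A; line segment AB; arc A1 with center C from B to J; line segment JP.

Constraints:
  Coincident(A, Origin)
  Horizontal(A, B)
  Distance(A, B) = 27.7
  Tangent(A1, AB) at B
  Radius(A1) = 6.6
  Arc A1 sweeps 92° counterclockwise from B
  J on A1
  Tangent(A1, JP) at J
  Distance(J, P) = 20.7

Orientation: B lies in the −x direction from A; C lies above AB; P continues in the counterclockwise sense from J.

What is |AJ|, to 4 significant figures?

22.18

A is at the origin; AB is horizontal with |AB| = 27.7 and B on the −x side, so B = (-27.70, 0.000). A1 meets AB tangentially, so CB is at right angles to AB, so C = B + (0, 6.6) = (-27.70, 6.600). On A1, B sits at bearing -90° from C; a 92° counterclockwise sweep puts J at bearing 2°, so J = C + 6.6·(cos 2°, sin 2°) = (-21.10, 6.830). Then |AJ| = |J − A| = 22.18.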